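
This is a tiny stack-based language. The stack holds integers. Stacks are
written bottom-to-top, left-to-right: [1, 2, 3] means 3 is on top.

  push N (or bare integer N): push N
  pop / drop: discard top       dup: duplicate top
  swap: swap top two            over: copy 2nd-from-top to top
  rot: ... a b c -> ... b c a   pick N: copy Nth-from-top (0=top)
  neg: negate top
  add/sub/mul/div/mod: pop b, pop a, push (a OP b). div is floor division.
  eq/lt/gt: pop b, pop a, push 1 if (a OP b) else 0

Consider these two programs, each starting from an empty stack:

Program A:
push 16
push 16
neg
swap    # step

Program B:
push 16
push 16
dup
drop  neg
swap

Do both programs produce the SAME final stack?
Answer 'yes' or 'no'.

Program A trace:
  After 'push 16': [16]
  After 'push 16': [16, 16]
  After 'neg': [16, -16]
  After 'swap': [-16, 16]
Program A final stack: [-16, 16]

Program B trace:
  After 'push 16': [16]
  After 'push 16': [16, 16]
  After 'dup': [16, 16, 16]
  After 'drop': [16, 16]
  After 'neg': [16, -16]
  After 'swap': [-16, 16]
Program B final stack: [-16, 16]
Same: yes

Answer: yes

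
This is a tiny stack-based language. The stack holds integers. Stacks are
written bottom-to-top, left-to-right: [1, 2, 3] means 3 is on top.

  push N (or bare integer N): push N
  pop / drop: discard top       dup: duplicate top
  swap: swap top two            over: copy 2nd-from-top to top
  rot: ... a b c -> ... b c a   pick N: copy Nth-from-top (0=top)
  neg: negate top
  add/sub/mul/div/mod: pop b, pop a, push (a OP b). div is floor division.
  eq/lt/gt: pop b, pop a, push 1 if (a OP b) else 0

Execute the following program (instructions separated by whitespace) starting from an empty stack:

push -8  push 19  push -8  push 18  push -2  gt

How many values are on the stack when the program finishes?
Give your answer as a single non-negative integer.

Answer: 4

Derivation:
After 'push -8': stack = [-8] (depth 1)
After 'push 19': stack = [-8, 19] (depth 2)
After 'push -8': stack = [-8, 19, -8] (depth 3)
After 'push 18': stack = [-8, 19, -8, 18] (depth 4)
After 'push -2': stack = [-8, 19, -8, 18, -2] (depth 5)
After 'gt': stack = [-8, 19, -8, 1] (depth 4)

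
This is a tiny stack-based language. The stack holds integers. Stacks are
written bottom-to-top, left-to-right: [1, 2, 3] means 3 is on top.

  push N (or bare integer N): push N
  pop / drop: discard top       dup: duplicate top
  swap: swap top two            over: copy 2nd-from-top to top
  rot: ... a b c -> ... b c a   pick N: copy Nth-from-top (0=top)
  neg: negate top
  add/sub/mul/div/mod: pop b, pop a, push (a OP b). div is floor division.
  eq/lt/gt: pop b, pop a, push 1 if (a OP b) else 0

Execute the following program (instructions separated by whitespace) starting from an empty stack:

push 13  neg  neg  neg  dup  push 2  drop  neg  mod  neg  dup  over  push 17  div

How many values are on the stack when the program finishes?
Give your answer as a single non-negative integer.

Answer: 3

Derivation:
After 'push 13': stack = [13] (depth 1)
After 'neg': stack = [-13] (depth 1)
After 'neg': stack = [13] (depth 1)
After 'neg': stack = [-13] (depth 1)
After 'dup': stack = [-13, -13] (depth 2)
After 'push 2': stack = [-13, -13, 2] (depth 3)
After 'drop': stack = [-13, -13] (depth 2)
After 'neg': stack = [-13, 13] (depth 2)
After 'mod': stack = [0] (depth 1)
After 'neg': stack = [0] (depth 1)
After 'dup': stack = [0, 0] (depth 2)
After 'over': stack = [0, 0, 0] (depth 3)
After 'push 17': stack = [0, 0, 0, 17] (depth 4)
After 'div': stack = [0, 0, 0] (depth 3)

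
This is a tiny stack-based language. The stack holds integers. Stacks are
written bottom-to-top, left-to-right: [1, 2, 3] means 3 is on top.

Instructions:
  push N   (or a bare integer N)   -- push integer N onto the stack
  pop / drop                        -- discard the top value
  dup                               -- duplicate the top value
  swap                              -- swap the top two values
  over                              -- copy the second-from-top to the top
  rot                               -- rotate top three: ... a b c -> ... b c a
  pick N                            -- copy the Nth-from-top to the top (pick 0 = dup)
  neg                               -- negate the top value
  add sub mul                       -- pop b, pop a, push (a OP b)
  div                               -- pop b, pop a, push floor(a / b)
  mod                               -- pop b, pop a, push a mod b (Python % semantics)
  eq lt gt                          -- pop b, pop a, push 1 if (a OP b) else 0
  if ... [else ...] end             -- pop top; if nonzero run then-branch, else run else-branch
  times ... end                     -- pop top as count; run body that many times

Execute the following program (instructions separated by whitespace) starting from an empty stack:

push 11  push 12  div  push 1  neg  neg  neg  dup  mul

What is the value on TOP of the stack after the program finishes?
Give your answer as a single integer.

Answer: 1

Derivation:
After 'push 11': [11]
After 'push 12': [11, 12]
After 'div': [0]
After 'push 1': [0, 1]
After 'neg': [0, -1]
After 'neg': [0, 1]
After 'neg': [0, -1]
After 'dup': [0, -1, -1]
After 'mul': [0, 1]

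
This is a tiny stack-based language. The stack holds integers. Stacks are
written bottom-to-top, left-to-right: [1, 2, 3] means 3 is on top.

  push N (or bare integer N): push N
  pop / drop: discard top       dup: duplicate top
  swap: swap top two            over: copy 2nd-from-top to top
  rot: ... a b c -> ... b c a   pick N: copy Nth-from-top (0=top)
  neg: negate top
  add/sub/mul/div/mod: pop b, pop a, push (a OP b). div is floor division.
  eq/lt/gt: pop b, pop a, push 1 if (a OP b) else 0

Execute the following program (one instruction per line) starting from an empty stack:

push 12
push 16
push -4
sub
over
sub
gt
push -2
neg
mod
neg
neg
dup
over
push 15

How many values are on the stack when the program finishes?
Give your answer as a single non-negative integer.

After 'push 12': stack = [12] (depth 1)
After 'push 16': stack = [12, 16] (depth 2)
After 'push -4': stack = [12, 16, -4] (depth 3)
After 'sub': stack = [12, 20] (depth 2)
After 'over': stack = [12, 20, 12] (depth 3)
After 'sub': stack = [12, 8] (depth 2)
After 'gt': stack = [1] (depth 1)
After 'push -2': stack = [1, -2] (depth 2)
After 'neg': stack = [1, 2] (depth 2)
After 'mod': stack = [1] (depth 1)
After 'neg': stack = [-1] (depth 1)
After 'neg': stack = [1] (depth 1)
After 'dup': stack = [1, 1] (depth 2)
After 'over': stack = [1, 1, 1] (depth 3)
After 'push 15': stack = [1, 1, 1, 15] (depth 4)

Answer: 4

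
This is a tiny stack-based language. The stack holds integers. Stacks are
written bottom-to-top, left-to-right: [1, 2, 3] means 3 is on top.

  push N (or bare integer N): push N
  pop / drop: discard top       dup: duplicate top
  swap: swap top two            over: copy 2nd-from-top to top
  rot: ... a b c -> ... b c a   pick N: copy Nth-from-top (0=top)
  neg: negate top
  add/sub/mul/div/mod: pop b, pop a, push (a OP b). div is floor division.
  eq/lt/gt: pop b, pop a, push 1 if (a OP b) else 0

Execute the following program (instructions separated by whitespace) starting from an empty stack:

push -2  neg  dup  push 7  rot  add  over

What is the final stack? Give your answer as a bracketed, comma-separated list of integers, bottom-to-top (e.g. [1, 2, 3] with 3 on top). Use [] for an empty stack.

After 'push -2': [-2]
After 'neg': [2]
After 'dup': [2, 2]
After 'push 7': [2, 2, 7]
After 'rot': [2, 7, 2]
After 'add': [2, 9]
After 'over': [2, 9, 2]

Answer: [2, 9, 2]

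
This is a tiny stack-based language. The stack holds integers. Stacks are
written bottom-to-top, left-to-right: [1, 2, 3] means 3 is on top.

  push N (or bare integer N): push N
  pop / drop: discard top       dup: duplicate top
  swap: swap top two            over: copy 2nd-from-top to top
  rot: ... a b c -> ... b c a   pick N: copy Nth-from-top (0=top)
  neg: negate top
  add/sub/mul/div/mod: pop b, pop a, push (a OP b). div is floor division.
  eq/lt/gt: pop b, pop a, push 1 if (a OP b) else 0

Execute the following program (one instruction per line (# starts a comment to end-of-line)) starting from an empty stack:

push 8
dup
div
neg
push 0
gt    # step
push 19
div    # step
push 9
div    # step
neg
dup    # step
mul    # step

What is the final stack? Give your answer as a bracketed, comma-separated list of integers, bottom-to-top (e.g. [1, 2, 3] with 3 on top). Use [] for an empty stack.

After 'push 8': [8]
After 'dup': [8, 8]
After 'div': [1]
After 'neg': [-1]
After 'push 0': [-1, 0]
After 'gt': [0]
After 'push 19': [0, 19]
After 'div': [0]
After 'push 9': [0, 9]
After 'div': [0]
After 'neg': [0]
After 'dup': [0, 0]
After 'mul': [0]

Answer: [0]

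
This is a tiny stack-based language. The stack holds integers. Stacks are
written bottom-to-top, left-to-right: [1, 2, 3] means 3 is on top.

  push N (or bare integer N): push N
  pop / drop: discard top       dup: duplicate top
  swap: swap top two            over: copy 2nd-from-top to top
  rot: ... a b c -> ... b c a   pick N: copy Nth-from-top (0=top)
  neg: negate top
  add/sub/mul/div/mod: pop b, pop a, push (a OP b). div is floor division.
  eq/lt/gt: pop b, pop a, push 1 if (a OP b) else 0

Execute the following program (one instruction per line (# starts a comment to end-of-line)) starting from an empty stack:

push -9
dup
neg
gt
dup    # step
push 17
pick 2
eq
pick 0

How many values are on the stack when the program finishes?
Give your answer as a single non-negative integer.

After 'push -9': stack = [-9] (depth 1)
After 'dup': stack = [-9, -9] (depth 2)
After 'neg': stack = [-9, 9] (depth 2)
After 'gt': stack = [0] (depth 1)
After 'dup': stack = [0, 0] (depth 2)
After 'push 17': stack = [0, 0, 17] (depth 3)
After 'pick 2': stack = [0, 0, 17, 0] (depth 4)
After 'eq': stack = [0, 0, 0] (depth 3)
After 'pick 0': stack = [0, 0, 0, 0] (depth 4)

Answer: 4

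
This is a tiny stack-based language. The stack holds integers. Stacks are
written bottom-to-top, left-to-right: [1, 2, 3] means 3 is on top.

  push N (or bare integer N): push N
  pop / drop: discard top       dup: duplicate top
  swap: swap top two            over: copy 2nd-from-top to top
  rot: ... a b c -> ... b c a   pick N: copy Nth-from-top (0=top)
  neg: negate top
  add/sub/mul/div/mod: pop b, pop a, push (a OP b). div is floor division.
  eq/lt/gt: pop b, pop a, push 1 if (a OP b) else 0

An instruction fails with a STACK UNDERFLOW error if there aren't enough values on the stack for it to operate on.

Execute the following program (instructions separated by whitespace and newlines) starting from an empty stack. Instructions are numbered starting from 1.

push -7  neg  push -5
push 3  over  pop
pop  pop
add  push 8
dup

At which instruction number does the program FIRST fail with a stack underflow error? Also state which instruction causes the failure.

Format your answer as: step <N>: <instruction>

Answer: step 9: add

Derivation:
Step 1 ('push -7'): stack = [-7], depth = 1
Step 2 ('neg'): stack = [7], depth = 1
Step 3 ('push -5'): stack = [7, -5], depth = 2
Step 4 ('push 3'): stack = [7, -5, 3], depth = 3
Step 5 ('over'): stack = [7, -5, 3, -5], depth = 4
Step 6 ('pop'): stack = [7, -5, 3], depth = 3
Step 7 ('pop'): stack = [7, -5], depth = 2
Step 8 ('pop'): stack = [7], depth = 1
Step 9 ('add'): needs 2 value(s) but depth is 1 — STACK UNDERFLOW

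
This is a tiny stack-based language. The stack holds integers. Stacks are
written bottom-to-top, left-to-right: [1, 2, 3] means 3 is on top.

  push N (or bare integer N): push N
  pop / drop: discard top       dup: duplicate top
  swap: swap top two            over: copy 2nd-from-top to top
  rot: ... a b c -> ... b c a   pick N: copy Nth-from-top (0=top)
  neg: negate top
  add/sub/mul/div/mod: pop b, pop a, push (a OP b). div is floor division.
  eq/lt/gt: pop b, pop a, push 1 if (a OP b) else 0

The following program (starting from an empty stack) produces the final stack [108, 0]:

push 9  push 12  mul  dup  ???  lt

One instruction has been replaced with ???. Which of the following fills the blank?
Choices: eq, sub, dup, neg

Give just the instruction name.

Answer: dup

Derivation:
Stack before ???: [108, 108]
Stack after ???:  [108, 108, 108]
Checking each choice:
  eq: stack underflow (need 2, have 1)
  sub: stack underflow (need 2, have 1)
  dup: MATCH
  neg: produces [0]


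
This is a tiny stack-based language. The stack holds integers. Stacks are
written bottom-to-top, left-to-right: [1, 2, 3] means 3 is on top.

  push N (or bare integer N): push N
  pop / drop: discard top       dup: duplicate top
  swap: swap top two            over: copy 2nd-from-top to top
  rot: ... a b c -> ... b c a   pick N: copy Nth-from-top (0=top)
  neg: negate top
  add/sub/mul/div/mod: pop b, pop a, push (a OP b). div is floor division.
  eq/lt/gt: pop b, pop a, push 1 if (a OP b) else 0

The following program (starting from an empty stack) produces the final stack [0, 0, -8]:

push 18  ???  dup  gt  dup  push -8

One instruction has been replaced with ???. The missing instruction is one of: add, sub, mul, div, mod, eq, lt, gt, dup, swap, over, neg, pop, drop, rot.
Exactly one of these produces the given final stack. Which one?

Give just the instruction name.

Stack before ???: [18]
Stack after ???:  [-18]
The instruction that transforms [18] -> [-18] is: neg

Answer: neg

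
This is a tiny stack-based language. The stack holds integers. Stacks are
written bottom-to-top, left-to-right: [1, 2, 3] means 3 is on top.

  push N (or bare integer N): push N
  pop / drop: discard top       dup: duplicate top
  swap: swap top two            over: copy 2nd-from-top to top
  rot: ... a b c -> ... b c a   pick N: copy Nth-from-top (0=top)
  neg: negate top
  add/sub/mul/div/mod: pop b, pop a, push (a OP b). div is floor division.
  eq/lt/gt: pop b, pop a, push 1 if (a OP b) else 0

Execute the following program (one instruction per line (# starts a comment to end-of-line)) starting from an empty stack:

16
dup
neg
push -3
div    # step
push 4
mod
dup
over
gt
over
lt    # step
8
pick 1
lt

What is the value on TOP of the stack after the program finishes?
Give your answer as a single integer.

After 'push 16': [16]
After 'dup': [16, 16]
After 'neg': [16, -16]
After 'push -3': [16, -16, -3]
After 'div': [16, 5]
After 'push 4': [16, 5, 4]
After 'mod': [16, 1]
After 'dup': [16, 1, 1]
After 'over': [16, 1, 1, 1]
After 'gt': [16, 1, 0]
After 'over': [16, 1, 0, 1]
After 'lt': [16, 1, 1]
After 'push 8': [16, 1, 1, 8]
After 'pick 1': [16, 1, 1, 8, 1]
After 'lt': [16, 1, 1, 0]

Answer: 0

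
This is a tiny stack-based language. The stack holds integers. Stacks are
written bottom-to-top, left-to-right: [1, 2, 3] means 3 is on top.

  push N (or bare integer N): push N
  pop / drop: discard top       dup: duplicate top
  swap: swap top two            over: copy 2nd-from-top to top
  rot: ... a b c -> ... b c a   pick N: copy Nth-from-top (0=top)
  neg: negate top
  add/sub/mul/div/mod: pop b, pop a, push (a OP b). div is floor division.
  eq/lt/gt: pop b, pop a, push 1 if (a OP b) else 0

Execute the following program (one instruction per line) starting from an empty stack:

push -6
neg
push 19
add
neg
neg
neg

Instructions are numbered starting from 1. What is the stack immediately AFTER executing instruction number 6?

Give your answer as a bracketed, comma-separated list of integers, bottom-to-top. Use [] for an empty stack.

Answer: [25]

Derivation:
Step 1 ('push -6'): [-6]
Step 2 ('neg'): [6]
Step 3 ('push 19'): [6, 19]
Step 4 ('add'): [25]
Step 5 ('neg'): [-25]
Step 6 ('neg'): [25]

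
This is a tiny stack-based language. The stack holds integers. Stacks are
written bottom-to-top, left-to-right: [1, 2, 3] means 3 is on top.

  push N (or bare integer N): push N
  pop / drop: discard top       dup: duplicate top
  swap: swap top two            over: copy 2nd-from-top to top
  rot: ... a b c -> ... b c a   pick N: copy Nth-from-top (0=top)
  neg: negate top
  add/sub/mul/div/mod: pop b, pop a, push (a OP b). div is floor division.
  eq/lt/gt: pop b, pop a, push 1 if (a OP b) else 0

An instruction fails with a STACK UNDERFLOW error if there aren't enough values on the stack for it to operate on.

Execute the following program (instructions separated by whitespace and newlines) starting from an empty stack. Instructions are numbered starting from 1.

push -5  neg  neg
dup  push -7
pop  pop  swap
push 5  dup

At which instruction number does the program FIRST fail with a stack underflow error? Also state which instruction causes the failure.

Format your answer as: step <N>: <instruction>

Answer: step 8: swap

Derivation:
Step 1 ('push -5'): stack = [-5], depth = 1
Step 2 ('neg'): stack = [5], depth = 1
Step 3 ('neg'): stack = [-5], depth = 1
Step 4 ('dup'): stack = [-5, -5], depth = 2
Step 5 ('push -7'): stack = [-5, -5, -7], depth = 3
Step 6 ('pop'): stack = [-5, -5], depth = 2
Step 7 ('pop'): stack = [-5], depth = 1
Step 8 ('swap'): needs 2 value(s) but depth is 1 — STACK UNDERFLOW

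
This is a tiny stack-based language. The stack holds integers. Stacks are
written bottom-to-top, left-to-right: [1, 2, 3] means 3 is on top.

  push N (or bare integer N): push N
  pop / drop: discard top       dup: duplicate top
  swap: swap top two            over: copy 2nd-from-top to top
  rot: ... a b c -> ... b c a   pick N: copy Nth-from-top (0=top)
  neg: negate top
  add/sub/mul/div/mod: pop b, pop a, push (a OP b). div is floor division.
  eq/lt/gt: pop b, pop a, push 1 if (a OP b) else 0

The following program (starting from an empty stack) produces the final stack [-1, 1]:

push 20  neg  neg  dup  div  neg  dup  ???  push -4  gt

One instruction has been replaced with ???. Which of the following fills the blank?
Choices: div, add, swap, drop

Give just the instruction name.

Answer: swap

Derivation:
Stack before ???: [-1, -1]
Stack after ???:  [-1, -1]
Checking each choice:
  div: produces [1]
  add: produces [1]
  swap: MATCH
  drop: produces [1]


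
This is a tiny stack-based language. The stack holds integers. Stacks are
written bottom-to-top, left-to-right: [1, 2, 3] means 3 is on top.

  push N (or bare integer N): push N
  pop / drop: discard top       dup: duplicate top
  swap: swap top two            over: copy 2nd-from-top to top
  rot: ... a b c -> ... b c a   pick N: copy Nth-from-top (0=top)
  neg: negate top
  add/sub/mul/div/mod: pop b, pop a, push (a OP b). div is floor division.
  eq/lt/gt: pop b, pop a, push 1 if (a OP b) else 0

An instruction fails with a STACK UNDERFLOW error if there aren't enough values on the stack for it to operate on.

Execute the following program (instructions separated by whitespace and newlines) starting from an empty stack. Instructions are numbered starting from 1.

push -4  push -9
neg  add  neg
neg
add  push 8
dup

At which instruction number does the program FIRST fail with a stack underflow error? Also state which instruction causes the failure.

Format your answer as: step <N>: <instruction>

Answer: step 7: add

Derivation:
Step 1 ('push -4'): stack = [-4], depth = 1
Step 2 ('push -9'): stack = [-4, -9], depth = 2
Step 3 ('neg'): stack = [-4, 9], depth = 2
Step 4 ('add'): stack = [5], depth = 1
Step 5 ('neg'): stack = [-5], depth = 1
Step 6 ('neg'): stack = [5], depth = 1
Step 7 ('add'): needs 2 value(s) but depth is 1 — STACK UNDERFLOW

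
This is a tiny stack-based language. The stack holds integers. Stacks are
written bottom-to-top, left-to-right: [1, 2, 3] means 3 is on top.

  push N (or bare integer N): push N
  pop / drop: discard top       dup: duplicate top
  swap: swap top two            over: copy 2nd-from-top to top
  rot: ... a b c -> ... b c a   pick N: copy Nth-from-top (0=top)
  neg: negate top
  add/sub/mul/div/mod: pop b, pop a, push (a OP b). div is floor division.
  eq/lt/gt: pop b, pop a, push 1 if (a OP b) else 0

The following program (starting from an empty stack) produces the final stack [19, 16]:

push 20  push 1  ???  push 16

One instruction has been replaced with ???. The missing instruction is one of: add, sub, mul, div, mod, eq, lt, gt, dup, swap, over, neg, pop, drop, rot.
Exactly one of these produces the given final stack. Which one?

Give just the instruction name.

Answer: sub

Derivation:
Stack before ???: [20, 1]
Stack after ???:  [19]
The instruction that transforms [20, 1] -> [19] is: sub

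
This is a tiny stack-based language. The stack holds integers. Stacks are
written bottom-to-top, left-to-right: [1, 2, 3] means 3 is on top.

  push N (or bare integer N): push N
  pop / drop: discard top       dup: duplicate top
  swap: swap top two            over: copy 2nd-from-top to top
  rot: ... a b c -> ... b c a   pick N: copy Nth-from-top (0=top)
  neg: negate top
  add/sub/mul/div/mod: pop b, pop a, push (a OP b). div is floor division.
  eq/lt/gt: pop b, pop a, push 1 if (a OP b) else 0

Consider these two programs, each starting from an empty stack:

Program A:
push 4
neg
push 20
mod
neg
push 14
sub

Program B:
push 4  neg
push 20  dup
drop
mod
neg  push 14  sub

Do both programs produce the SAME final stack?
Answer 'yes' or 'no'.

Answer: yes

Derivation:
Program A trace:
  After 'push 4': [4]
  After 'neg': [-4]
  After 'push 20': [-4, 20]
  After 'mod': [16]
  After 'neg': [-16]
  After 'push 14': [-16, 14]
  After 'sub': [-30]
Program A final stack: [-30]

Program B trace:
  After 'push 4': [4]
  After 'neg': [-4]
  After 'push 20': [-4, 20]
  After 'dup': [-4, 20, 20]
  After 'drop': [-4, 20]
  After 'mod': [16]
  After 'neg': [-16]
  After 'push 14': [-16, 14]
  After 'sub': [-30]
Program B final stack: [-30]
Same: yes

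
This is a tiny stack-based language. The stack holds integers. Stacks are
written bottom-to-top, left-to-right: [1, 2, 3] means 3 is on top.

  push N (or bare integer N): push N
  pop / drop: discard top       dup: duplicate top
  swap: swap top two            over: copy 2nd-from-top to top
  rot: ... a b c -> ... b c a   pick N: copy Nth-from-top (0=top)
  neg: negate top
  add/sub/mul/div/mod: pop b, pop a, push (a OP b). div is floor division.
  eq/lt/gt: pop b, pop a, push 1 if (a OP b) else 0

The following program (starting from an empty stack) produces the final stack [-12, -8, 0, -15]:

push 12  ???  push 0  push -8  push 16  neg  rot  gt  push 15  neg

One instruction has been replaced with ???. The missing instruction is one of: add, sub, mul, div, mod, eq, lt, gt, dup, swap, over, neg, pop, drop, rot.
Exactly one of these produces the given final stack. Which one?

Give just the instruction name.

Stack before ???: [12]
Stack after ???:  [-12]
The instruction that transforms [12] -> [-12] is: neg

Answer: neg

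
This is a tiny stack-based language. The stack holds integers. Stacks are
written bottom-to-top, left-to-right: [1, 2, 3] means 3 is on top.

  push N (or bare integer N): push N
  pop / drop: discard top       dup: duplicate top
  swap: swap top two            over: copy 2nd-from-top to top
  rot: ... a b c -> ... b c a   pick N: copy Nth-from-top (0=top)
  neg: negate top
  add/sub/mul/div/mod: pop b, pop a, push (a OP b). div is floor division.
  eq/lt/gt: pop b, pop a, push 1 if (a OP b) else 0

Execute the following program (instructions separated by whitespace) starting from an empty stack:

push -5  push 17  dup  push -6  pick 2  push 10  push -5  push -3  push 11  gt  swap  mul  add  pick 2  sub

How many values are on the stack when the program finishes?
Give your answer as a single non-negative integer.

Answer: 6

Derivation:
After 'push -5': stack = [-5] (depth 1)
After 'push 17': stack = [-5, 17] (depth 2)
After 'dup': stack = [-5, 17, 17] (depth 3)
After 'push -6': stack = [-5, 17, 17, -6] (depth 4)
After 'pick 2': stack = [-5, 17, 17, -6, 17] (depth 5)
After 'push 10': stack = [-5, 17, 17, -6, 17, 10] (depth 6)
After 'push -5': stack = [-5, 17, 17, -6, 17, 10, -5] (depth 7)
After 'push -3': stack = [-5, 17, 17, -6, 17, 10, -5, -3] (depth 8)
After 'push 11': stack = [-5, 17, 17, -6, 17, 10, -5, -3, 11] (depth 9)
After 'gt': stack = [-5, 17, 17, -6, 17, 10, -5, 0] (depth 8)
After 'swap': stack = [-5, 17, 17, -6, 17, 10, 0, -5] (depth 8)
After 'mul': stack = [-5, 17, 17, -6, 17, 10, 0] (depth 7)
After 'add': stack = [-5, 17, 17, -6, 17, 10] (depth 6)
After 'pick 2': stack = [-5, 17, 17, -6, 17, 10, -6] (depth 7)
After 'sub': stack = [-5, 17, 17, -6, 17, 16] (depth 6)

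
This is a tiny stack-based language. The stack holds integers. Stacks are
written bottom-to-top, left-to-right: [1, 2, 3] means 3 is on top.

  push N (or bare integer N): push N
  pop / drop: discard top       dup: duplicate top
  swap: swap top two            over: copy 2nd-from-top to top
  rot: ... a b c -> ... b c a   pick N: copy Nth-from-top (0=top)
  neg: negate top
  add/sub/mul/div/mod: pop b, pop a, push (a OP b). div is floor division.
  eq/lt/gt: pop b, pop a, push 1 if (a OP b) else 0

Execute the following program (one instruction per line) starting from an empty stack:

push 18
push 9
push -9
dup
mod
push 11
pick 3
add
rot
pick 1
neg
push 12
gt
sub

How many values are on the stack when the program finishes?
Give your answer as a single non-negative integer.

After 'push 18': stack = [18] (depth 1)
After 'push 9': stack = [18, 9] (depth 2)
After 'push -9': stack = [18, 9, -9] (depth 3)
After 'dup': stack = [18, 9, -9, -9] (depth 4)
After 'mod': stack = [18, 9, 0] (depth 3)
After 'push 11': stack = [18, 9, 0, 11] (depth 4)
After 'pick 3': stack = [18, 9, 0, 11, 18] (depth 5)
After 'add': stack = [18, 9, 0, 29] (depth 4)
After 'rot': stack = [18, 0, 29, 9] (depth 4)
After 'pick 1': stack = [18, 0, 29, 9, 29] (depth 5)
After 'neg': stack = [18, 0, 29, 9, -29] (depth 5)
After 'push 12': stack = [18, 0, 29, 9, -29, 12] (depth 6)
After 'gt': stack = [18, 0, 29, 9, 0] (depth 5)
After 'sub': stack = [18, 0, 29, 9] (depth 4)

Answer: 4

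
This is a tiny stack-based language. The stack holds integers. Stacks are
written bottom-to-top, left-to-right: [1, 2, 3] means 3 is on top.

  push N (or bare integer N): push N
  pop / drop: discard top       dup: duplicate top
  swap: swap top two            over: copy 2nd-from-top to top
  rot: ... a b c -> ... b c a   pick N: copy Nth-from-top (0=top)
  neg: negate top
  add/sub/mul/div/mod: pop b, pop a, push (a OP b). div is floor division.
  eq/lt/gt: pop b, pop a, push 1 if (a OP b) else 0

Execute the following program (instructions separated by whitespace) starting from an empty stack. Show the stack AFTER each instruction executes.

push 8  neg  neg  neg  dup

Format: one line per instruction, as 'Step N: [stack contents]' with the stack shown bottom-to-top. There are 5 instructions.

Step 1: [8]
Step 2: [-8]
Step 3: [8]
Step 4: [-8]
Step 5: [-8, -8]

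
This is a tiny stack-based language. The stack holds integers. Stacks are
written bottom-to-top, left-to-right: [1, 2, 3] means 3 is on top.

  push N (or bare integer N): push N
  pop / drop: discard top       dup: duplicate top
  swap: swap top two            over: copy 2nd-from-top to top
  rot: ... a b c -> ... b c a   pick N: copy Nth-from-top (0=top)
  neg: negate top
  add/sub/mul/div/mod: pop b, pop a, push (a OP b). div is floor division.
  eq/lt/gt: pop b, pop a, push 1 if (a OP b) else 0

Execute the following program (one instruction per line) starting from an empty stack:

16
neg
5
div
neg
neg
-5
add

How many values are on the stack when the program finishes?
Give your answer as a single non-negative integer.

After 'push 16': stack = [16] (depth 1)
After 'neg': stack = [-16] (depth 1)
After 'push 5': stack = [-16, 5] (depth 2)
After 'div': stack = [-4] (depth 1)
After 'neg': stack = [4] (depth 1)
After 'neg': stack = [-4] (depth 1)
After 'push -5': stack = [-4, -5] (depth 2)
After 'add': stack = [-9] (depth 1)

Answer: 1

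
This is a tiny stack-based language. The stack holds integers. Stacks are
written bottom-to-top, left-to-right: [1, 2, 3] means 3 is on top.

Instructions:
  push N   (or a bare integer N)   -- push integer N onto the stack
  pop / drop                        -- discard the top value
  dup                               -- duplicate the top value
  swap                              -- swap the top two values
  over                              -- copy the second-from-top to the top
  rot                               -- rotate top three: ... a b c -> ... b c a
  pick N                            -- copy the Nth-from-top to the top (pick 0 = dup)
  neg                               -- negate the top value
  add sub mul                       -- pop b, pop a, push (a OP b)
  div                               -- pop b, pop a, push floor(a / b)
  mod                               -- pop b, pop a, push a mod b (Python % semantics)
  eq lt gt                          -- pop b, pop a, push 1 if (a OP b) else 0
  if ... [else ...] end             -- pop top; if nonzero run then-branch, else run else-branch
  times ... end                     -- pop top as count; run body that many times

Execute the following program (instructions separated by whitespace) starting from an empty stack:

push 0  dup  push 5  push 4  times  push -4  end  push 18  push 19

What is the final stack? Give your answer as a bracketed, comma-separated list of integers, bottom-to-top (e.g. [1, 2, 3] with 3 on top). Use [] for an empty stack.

After 'push 0': [0]
After 'dup': [0, 0]
After 'push 5': [0, 0, 5]
After 'push 4': [0, 0, 5, 4]
After 'times': [0, 0, 5]
After 'push -4': [0, 0, 5, -4]
After 'push -4': [0, 0, 5, -4, -4]
After 'push -4': [0, 0, 5, -4, -4, -4]
After 'push -4': [0, 0, 5, -4, -4, -4, -4]
After 'push 18': [0, 0, 5, -4, -4, -4, -4, 18]
After 'push 19': [0, 0, 5, -4, -4, -4, -4, 18, 19]

Answer: [0, 0, 5, -4, -4, -4, -4, 18, 19]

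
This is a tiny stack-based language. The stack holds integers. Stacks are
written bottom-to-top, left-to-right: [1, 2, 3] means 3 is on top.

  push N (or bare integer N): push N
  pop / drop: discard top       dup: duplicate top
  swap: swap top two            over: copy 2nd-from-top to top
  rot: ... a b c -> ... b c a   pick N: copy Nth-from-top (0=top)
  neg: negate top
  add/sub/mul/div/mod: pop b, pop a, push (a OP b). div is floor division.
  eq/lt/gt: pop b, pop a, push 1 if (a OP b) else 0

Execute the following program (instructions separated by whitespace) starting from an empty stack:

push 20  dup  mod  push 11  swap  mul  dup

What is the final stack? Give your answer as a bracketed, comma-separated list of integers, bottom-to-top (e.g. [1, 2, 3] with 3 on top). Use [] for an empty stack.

Answer: [0, 0]

Derivation:
After 'push 20': [20]
After 'dup': [20, 20]
After 'mod': [0]
After 'push 11': [0, 11]
After 'swap': [11, 0]
After 'mul': [0]
After 'dup': [0, 0]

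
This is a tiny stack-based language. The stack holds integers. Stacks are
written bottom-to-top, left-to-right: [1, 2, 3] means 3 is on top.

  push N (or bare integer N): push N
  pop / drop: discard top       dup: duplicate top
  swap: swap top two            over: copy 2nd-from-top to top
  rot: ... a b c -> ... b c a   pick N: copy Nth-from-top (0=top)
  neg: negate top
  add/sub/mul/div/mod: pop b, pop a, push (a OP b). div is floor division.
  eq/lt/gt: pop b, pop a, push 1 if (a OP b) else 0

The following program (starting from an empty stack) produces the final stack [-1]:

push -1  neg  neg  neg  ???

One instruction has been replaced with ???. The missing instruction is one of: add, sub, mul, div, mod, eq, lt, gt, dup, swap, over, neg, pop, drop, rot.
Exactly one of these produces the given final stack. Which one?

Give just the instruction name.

Stack before ???: [1]
Stack after ???:  [-1]
The instruction that transforms [1] -> [-1] is: neg

Answer: neg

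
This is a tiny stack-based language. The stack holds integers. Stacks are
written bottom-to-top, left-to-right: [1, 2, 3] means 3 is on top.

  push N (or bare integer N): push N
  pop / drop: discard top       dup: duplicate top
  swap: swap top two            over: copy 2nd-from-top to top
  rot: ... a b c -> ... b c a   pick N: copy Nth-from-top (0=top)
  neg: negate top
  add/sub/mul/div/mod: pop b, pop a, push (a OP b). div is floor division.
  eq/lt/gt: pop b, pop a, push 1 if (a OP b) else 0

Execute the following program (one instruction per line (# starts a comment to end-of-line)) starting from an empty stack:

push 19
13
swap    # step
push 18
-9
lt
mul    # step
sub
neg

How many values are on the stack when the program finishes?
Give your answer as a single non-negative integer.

After 'push 19': stack = [19] (depth 1)
After 'push 13': stack = [19, 13] (depth 2)
After 'swap': stack = [13, 19] (depth 2)
After 'push 18': stack = [13, 19, 18] (depth 3)
After 'push -9': stack = [13, 19, 18, -9] (depth 4)
After 'lt': stack = [13, 19, 0] (depth 3)
After 'mul': stack = [13, 0] (depth 2)
After 'sub': stack = [13] (depth 1)
After 'neg': stack = [-13] (depth 1)

Answer: 1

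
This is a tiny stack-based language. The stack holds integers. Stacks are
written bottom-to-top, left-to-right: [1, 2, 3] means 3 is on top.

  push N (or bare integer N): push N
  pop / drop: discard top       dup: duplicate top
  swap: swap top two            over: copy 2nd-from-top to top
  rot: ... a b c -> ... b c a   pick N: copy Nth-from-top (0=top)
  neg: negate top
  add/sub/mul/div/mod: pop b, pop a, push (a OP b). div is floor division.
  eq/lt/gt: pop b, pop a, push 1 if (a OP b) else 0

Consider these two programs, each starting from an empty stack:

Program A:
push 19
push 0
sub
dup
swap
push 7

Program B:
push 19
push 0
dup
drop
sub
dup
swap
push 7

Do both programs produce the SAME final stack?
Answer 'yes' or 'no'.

Answer: yes

Derivation:
Program A trace:
  After 'push 19': [19]
  After 'push 0': [19, 0]
  After 'sub': [19]
  After 'dup': [19, 19]
  After 'swap': [19, 19]
  After 'push 7': [19, 19, 7]
Program A final stack: [19, 19, 7]

Program B trace:
  After 'push 19': [19]
  After 'push 0': [19, 0]
  After 'dup': [19, 0, 0]
  After 'drop': [19, 0]
  After 'sub': [19]
  After 'dup': [19, 19]
  After 'swap': [19, 19]
  After 'push 7': [19, 19, 7]
Program B final stack: [19, 19, 7]
Same: yes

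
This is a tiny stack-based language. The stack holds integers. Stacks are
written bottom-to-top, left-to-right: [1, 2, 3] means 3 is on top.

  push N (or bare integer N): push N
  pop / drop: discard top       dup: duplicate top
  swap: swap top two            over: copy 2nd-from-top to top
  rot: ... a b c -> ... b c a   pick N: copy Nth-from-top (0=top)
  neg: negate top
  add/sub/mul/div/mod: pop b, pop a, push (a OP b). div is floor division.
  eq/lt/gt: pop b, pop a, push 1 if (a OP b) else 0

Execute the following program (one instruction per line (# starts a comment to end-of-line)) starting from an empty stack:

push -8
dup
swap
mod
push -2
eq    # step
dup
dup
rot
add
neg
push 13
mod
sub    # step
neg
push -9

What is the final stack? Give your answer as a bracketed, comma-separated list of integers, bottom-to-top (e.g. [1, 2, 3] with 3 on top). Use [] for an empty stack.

After 'push -8': [-8]
After 'dup': [-8, -8]
After 'swap': [-8, -8]
After 'mod': [0]
After 'push -2': [0, -2]
After 'eq': [0]
After 'dup': [0, 0]
After 'dup': [0, 0, 0]
After 'rot': [0, 0, 0]
After 'add': [0, 0]
After 'neg': [0, 0]
After 'push 13': [0, 0, 13]
After 'mod': [0, 0]
After 'sub': [0]
After 'neg': [0]
After 'push -9': [0, -9]

Answer: [0, -9]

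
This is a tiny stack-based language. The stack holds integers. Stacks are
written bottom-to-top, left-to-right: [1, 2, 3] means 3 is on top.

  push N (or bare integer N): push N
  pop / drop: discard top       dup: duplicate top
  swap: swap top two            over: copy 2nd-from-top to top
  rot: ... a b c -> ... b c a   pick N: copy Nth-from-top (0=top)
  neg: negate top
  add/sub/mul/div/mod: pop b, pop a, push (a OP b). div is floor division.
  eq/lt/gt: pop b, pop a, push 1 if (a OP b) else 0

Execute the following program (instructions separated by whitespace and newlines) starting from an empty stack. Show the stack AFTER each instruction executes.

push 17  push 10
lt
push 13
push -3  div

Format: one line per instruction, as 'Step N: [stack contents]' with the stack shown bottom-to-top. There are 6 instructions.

Step 1: [17]
Step 2: [17, 10]
Step 3: [0]
Step 4: [0, 13]
Step 5: [0, 13, -3]
Step 6: [0, -5]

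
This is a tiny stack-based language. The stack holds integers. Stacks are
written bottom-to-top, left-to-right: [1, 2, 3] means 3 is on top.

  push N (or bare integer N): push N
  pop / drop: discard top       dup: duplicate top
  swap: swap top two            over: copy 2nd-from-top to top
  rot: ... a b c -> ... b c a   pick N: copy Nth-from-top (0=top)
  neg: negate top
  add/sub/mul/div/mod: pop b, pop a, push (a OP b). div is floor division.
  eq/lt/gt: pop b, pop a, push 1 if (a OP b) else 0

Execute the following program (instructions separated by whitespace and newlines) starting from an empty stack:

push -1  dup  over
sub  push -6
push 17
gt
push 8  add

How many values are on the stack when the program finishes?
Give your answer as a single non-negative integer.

Answer: 3

Derivation:
After 'push -1': stack = [-1] (depth 1)
After 'dup': stack = [-1, -1] (depth 2)
After 'over': stack = [-1, -1, -1] (depth 3)
After 'sub': stack = [-1, 0] (depth 2)
After 'push -6': stack = [-1, 0, -6] (depth 3)
After 'push 17': stack = [-1, 0, -6, 17] (depth 4)
After 'gt': stack = [-1, 0, 0] (depth 3)
After 'push 8': stack = [-1, 0, 0, 8] (depth 4)
After 'add': stack = [-1, 0, 8] (depth 3)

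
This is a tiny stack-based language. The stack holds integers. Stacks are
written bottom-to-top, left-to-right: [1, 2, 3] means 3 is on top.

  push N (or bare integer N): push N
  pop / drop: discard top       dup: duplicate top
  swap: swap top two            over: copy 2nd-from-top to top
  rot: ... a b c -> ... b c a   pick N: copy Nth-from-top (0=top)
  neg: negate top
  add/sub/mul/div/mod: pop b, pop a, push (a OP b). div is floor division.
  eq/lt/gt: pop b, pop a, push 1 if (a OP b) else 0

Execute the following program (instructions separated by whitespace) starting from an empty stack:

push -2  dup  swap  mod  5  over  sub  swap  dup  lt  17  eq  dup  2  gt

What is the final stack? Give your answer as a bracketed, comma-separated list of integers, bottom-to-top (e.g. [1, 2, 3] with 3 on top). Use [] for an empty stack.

Answer: [5, 0, 0]

Derivation:
After 'push -2': [-2]
After 'dup': [-2, -2]
After 'swap': [-2, -2]
After 'mod': [0]
After 'push 5': [0, 5]
After 'over': [0, 5, 0]
After 'sub': [0, 5]
After 'swap': [5, 0]
After 'dup': [5, 0, 0]
After 'lt': [5, 0]
After 'push 17': [5, 0, 17]
After 'eq': [5, 0]
After 'dup': [5, 0, 0]
After 'push 2': [5, 0, 0, 2]
After 'gt': [5, 0, 0]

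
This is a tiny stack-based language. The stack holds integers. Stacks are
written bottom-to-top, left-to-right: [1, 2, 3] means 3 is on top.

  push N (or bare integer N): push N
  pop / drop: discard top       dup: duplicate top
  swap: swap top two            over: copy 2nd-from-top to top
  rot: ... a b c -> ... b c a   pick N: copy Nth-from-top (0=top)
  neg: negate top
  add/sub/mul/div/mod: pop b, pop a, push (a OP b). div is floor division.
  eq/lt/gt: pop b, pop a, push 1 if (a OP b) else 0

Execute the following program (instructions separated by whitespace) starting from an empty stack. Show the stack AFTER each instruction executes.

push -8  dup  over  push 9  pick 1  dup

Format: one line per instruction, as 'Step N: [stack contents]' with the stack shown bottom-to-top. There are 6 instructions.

Step 1: [-8]
Step 2: [-8, -8]
Step 3: [-8, -8, -8]
Step 4: [-8, -8, -8, 9]
Step 5: [-8, -8, -8, 9, -8]
Step 6: [-8, -8, -8, 9, -8, -8]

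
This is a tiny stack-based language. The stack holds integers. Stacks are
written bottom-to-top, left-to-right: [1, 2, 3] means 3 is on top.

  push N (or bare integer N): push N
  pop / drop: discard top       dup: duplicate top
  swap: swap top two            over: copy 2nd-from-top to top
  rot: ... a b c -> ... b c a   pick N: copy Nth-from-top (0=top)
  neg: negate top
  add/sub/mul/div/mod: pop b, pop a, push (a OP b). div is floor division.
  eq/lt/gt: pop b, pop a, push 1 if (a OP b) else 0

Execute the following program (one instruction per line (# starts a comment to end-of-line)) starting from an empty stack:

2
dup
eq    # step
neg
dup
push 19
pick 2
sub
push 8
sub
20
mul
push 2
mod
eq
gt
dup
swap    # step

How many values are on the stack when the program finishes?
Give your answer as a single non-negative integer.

Answer: 2

Derivation:
After 'push 2': stack = [2] (depth 1)
After 'dup': stack = [2, 2] (depth 2)
After 'eq': stack = [1] (depth 1)
After 'neg': stack = [-1] (depth 1)
After 'dup': stack = [-1, -1] (depth 2)
After 'push 19': stack = [-1, -1, 19] (depth 3)
After 'pick 2': stack = [-1, -1, 19, -1] (depth 4)
After 'sub': stack = [-1, -1, 20] (depth 3)
After 'push 8': stack = [-1, -1, 20, 8] (depth 4)
After 'sub': stack = [-1, -1, 12] (depth 3)
After 'push 20': stack = [-1, -1, 12, 20] (depth 4)
After 'mul': stack = [-1, -1, 240] (depth 3)
After 'push 2': stack = [-1, -1, 240, 2] (depth 4)
After 'mod': stack = [-1, -1, 0] (depth 3)
After 'eq': stack = [-1, 0] (depth 2)
After 'gt': stack = [0] (depth 1)
After 'dup': stack = [0, 0] (depth 2)
After 'swap': stack = [0, 0] (depth 2)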